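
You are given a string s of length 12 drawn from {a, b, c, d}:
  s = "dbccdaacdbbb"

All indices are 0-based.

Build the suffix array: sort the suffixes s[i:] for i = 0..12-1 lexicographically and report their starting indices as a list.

rank→(start, suffix):
  0 → (5, 'aacdbbb')
  1 → (6, 'acdbbb')
  2 → (11, 'b')
  3 → (10, 'bb')
  4 → (9, 'bbb')
  5 → (1, 'bccdaacdbbb')
  6 → (2, 'ccdaacdbbb')
  7 → (3, 'cdaacdbbb')
  8 → (7, 'cdbbb')
  9 → (4, 'daacdbbb')
  10 → (8, 'dbbb')
  11 → (0, 'dbccdaacdbbb')

[5, 6, 11, 10, 9, 1, 2, 3, 7, 4, 8, 0]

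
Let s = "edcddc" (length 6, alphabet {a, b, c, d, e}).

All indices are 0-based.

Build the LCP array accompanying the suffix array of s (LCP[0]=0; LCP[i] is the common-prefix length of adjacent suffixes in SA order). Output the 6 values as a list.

[0, 1, 0, 2, 1, 0]

sorted suffixes:
  #0 SA[0]=5  'c'
  #1 SA[1]=2  'cddc'
  #2 SA[2]=4  'dc'
  #3 SA[3]=1  'dcddc'
  #4 SA[4]=3  'ddc'
  #5 SA[5]=0  'edcddc'

SA = [5, 2, 4, 1, 3, 0]
[i] adj suffixes → lcp
  [1] 5/2 → 1 ('c')
  [2] 2/4 → 0 ('')
  [3] 4/1 → 2 ('dc')
  [4] 1/3 → 1 ('d')
  [5] 3/0 → 0 ('')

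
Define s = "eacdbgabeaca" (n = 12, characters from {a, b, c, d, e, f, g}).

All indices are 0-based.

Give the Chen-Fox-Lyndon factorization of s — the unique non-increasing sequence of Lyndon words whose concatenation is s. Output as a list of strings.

emit factor 1: 'e' (i=0, period=1)
emit factor 2: 'acdbg' (i=1, period=5)
emit factor 3: 'abeac' (i=6, period=5)
emit factor 4: 'a' (i=11, period=1)

["e", "acdbg", "abeac", "a"]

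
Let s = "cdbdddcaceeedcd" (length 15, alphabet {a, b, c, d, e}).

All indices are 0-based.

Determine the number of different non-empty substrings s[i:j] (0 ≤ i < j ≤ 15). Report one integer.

rank→(start, suffix):
  0 → (7, 'aceeedcd')
  1 → (2, 'bdddcaceeedcd')
  2 → (6, 'caceeedcd')
  3 → (13, 'cd')
  4 → (0, 'cdbdddcaceeedcd')
  5 → (8, 'ceeedcd')
  6 → (14, 'd')
  7 → (1, 'dbdddcaceeedcd')
  8 → (5, 'dcaceeedcd')
  9 → (12, 'dcd')
  10 → (4, 'ddcaceeedcd')
  11 → (3, 'dddcaceeedcd')
  12 → (11, 'edcd')
  13 → (10, 'eedcd')
  14 → (9, 'eeedcd')

SA = [7, 2, 6, 13, 0, 8, 14, 1, 5, 12, 4, 3, 11, 10, 9]
[i] adj suffixes → lcp
  [1] 7/2 → 0 ('')
  [2] 2/6 → 0 ('')
  [3] 6/13 → 1 ('c')
  [4] 13/0 → 2 ('cd')
  [5] 0/8 → 1 ('c')
  [6] 8/14 → 0 ('')
  [7] 14/1 → 1 ('d')
  [8] 1/5 → 1 ('d')
  [9] 5/12 → 2 ('dc')
  [10] 12/4 → 1 ('d')
  [11] 4/3 → 2 ('dd')
  [12] 3/11 → 0 ('')
  [13] 11/10 → 1 ('e')
  [14] 10/9 → 2 ('ee')

n(n+1)/2 = 15·16/2 = 120
Σ LCP = 0 + 0 + 0 + 1 + 2 + 1 + 0 + 1 + 1 + 2 + 1 + 2 + 0 + 1 + 2 = 14
distinct = 120 − 14 = 106

106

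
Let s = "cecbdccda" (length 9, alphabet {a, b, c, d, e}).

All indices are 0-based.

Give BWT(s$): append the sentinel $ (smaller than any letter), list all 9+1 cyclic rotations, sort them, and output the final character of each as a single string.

adcedc$cbc

rank  rotation    last
    0  $cecbdccda  a
    1  a$cecbdccd  d
    2  bdccda$cec  c
    3  cbdccda$ce  e
    4  ccda$cecbd  d
    5  cda$cecbdc  c
    6  cecbdccda$  $
    7  da$cecbdcc  c
    8  dccda$cecb  b
    9  ecbdccda$c  c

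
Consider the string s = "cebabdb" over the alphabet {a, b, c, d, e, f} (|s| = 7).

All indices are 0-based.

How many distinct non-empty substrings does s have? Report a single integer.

26

sorted suffixes:
  #0 SA[0]=3  'abdb'
  #1 SA[1]=6  'b'
  #2 SA[2]=2  'babdb'
  #3 SA[3]=4  'bdb'
  #4 SA[4]=0  'cebabdb'
  #5 SA[5]=5  'db'
  #6 SA[6]=1  'ebabdb'

SA = [3, 6, 2, 4, 0, 5, 1]
i: (SA[i-1],SA[i]) lcp shared
  1: (3,6) 0 ''
  2: (6,2) 1 'b'
  3: (2,4) 1 'b'
  4: (4,0) 0 ''
  5: (0,5) 0 ''
  6: (5,1) 0 ''

n(n+1)/2 = 7·8/2 = 28
Σ LCP = 0 + 0 + 1 + 1 + 0 + 0 + 0 = 2
distinct = 28 − 2 = 26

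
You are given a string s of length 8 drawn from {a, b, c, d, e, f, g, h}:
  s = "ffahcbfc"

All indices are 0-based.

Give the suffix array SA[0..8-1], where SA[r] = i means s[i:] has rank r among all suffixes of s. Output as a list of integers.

[2, 5, 7, 4, 1, 6, 0, 3]

sorted suffixes:
  #0 SA[0]=2  'ahcbfc'
  #1 SA[1]=5  'bfc'
  #2 SA[2]=7  'c'
  #3 SA[3]=4  'cbfc'
  #4 SA[4]=1  'fahcbfc'
  #5 SA[5]=6  'fc'
  #6 SA[6]=0  'ffahcbfc'
  #7 SA[7]=3  'hcbfc'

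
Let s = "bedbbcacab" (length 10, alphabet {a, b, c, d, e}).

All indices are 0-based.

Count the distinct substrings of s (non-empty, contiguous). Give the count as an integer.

rank→(start, suffix):
  0 → (8, 'ab')
  1 → (6, 'acab')
  2 → (9, 'b')
  3 → (3, 'bbcacab')
  4 → (4, 'bcacab')
  5 → (0, 'bedbbcacab')
  6 → (7, 'cab')
  7 → (5, 'cacab')
  8 → (2, 'dbbcacab')
  9 → (1, 'edbbcacab')

SA = [8, 6, 9, 3, 4, 0, 7, 5, 2, 1]
rank  pair      lcp
   1  s[8:],s[6:]  1  'a'
   2  s[6:],s[9:]  0  ''
   3  s[9:],s[3:]  1  'b'
   4  s[3:],s[4:]  1  'b'
   5  s[4:],s[0:]  1  'b'
   6  s[0:],s[7:]  0  ''
   7  s[7:],s[5:]  2  'ca'
   8  s[5:],s[2:]  0  ''
   9  s[2:],s[1:]  0  ''

n(n+1)/2 = 10·11/2 = 55
Σ LCP = 0 + 1 + 0 + 1 + 1 + 1 + 0 + 2 + 0 + 0 = 6
distinct = 55 − 6 = 49

49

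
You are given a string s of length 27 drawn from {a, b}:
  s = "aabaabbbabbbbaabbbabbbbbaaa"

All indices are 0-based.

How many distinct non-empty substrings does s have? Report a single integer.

270

sorted suffixes:
  #0 SA[0]=26  'a'
  #1 SA[1]=25  'aa'
  #2 SA[2]=24  'aaa'
  #3 SA[3]=0  'aabaabbbabbbbaabbbabbbbbaaa'
  #4 SA[4]=3  'aabbbabbbbaabbbabbbbbaaa'
  #5 SA[5]=13  'aabbbabbbbbaaa'
  #6 SA[6]=1  'abaabbbabbbbaabbbabbbbbaaa'
  #7 SA[7]=4  'abbbabbbbaabbbabbbbbaaa'
  #8 SA[8]=14  'abbbabbbbbaaa'
  #9 SA[9]=8  'abbbbaabbbabbbbbaaa'
  #10 SA[10]=18  'abbbbbaaa'
  #11 SA[11]=23  'baaa'
  #12 SA[12]=2  'baabbbabbbbaabbbabbbbbaaa'
  #13 SA[13]=12  'baabbbabbbbbaaa'
  #14 SA[14]=7  'babbbbaabbbabbbbbaaa'
  #15 SA[15]=17  'babbbbbaaa'
  #16 SA[16]=22  'bbaaa'
  #17 SA[17]=11  'bbaabbbabbbbbaaa'
  #18 SA[18]=6  'bbabbbbaabbbabbbbbaaa'
  #19 SA[19]=16  'bbabbbbbaaa'
  #20 SA[20]=21  'bbbaaa'
  #21 SA[21]=10  'bbbaabbbabbbbbaaa'
  #22 SA[22]=5  'bbbabbbbaabbbabbbbbaaa'
  #23 SA[23]=15  'bbbabbbbbaaa'
  #24 SA[24]=20  'bbbbaaa'
  #25 SA[25]=9  'bbbbaabbbabbbbbaaa'
  #26 SA[26]=19  'bbbbbaaa'

SA = [26, 25, 24, 0, 3, 13, 1, 4, 14, 8, 18, 23, 2, 12, 7, 17, 22, 11, 6, 16, 21, 10, 5, 15, 20, 9, 19]
[i] adj suffixes → lcp
  [1] 26/25 → 1 ('a')
  [2] 25/24 → 2 ('aa')
  [3] 24/0 → 2 ('aa')
  [4] 0/3 → 3 ('aab')
  [5] 3/13 → 10 ('aabbbabbbb')
  [6] 13/1 → 1 ('a')
  [7] 1/4 → 2 ('ab')
  [8] 4/14 → 9 ('abbbabbbb')
  [9] 14/8 → 4 ('abbb')
  [10] 8/18 → 5 ('abbbb')
  [11] 18/23 → 0 ('')
  [12] 23/2 → 3 ('baa')
  [13] 2/12 → 11 ('baabbbabbbb')
  [14] 12/7 → 2 ('ba')
  [15] 7/17 → 6 ('babbbb')
  [16] 17/22 → 1 ('b')
  [17] 22/11 → 4 ('bbaa')
  [18] 11/6 → 3 ('bba')
  [19] 6/16 → 7 ('bbabbbb')
  [20] 16/21 → 2 ('bb')
  [21] 21/10 → 5 ('bbbaa')
  [22] 10/5 → 4 ('bbba')
  [23] 5/15 → 8 ('bbbabbbb')
  [24] 15/20 → 3 ('bbb')
  [25] 20/9 → 6 ('bbbbaa')
  [26] 9/19 → 4 ('bbbb')

n(n+1)/2 = 27·28/2 = 378
Σ LCP = 0 + 1 + 2 + 2 + 3 + 10 + 1 + 2 + 9 + 4 + 5 + 0 + 3 + 11 + 2 + 6 + 1 + 4 + 3 + 7 + 2 + 5 + 4 + 8 + 3 + 6 + 4 = 108
distinct = 378 − 108 = 270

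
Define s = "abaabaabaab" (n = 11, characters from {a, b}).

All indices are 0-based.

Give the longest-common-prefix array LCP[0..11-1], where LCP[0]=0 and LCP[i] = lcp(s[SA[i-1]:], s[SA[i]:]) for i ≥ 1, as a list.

sorted suffixes:
  #0 SA[0]=8  'aab'
  #1 SA[1]=5  'aabaab'
  #2 SA[2]=2  'aabaabaab'
  #3 SA[3]=9  'ab'
  #4 SA[4]=6  'abaab'
  #5 SA[5]=3  'abaabaab'
  #6 SA[6]=0  'abaabaabaab'
  #7 SA[7]=10  'b'
  #8 SA[8]=7  'baab'
  #9 SA[9]=4  'baabaab'
  #10 SA[10]=1  'baabaabaab'

SA = [8, 5, 2, 9, 6, 3, 0, 10, 7, 4, 1]
[i] adj suffixes → lcp
  [1] 8/5 → 3 ('aab')
  [2] 5/2 → 6 ('aabaab')
  [3] 2/9 → 1 ('a')
  [4] 9/6 → 2 ('ab')
  [5] 6/3 → 5 ('abaab')
  [6] 3/0 → 8 ('abaabaab')
  [7] 0/10 → 0 ('')
  [8] 10/7 → 1 ('b')
  [9] 7/4 → 4 ('baab')
  [10] 4/1 → 7 ('baabaab')

[0, 3, 6, 1, 2, 5, 8, 0, 1, 4, 7]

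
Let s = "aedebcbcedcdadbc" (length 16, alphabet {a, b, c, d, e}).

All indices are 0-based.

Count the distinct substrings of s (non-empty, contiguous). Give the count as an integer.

122

rank | idx | suffix
   0 |  12 | adbc
   1 |   0 | aedebcbcedcdadbc
   2 |  14 | bc
   3 |   4 | bcbcedcdadbc
   4 |   6 | bcedcdadbc
   5 |  15 | c
   6 |   5 | cbcedcdadbc
   7 |  10 | cdadbc
   8 |   7 | cedcdadbc
   9 |  11 | dadbc
  10 |  13 | dbc
  11 |   9 | dcdadbc
  12 |   2 | debcbcedcdadbc
  13 |   3 | ebcbcedcdadbc
  14 |   8 | edcdadbc
  15 |   1 | edebcbcedcdadbc

SA = [12, 0, 14, 4, 6, 15, 5, 10, 7, 11, 13, 9, 2, 3, 8, 1]
[i] adj suffixes → lcp
  [1] 12/0 → 1 ('a')
  [2] 0/14 → 0 ('')
  [3] 14/4 → 2 ('bc')
  [4] 4/6 → 2 ('bc')
  [5] 6/15 → 0 ('')
  [6] 15/5 → 1 ('c')
  [7] 5/10 → 1 ('c')
  [8] 10/7 → 1 ('c')
  [9] 7/11 → 0 ('')
  [10] 11/13 → 1 ('d')
  [11] 13/9 → 1 ('d')
  [12] 9/2 → 1 ('d')
  [13] 2/3 → 0 ('')
  [14] 3/8 → 1 ('e')
  [15] 8/1 → 2 ('ed')

n(n+1)/2 = 16·17/2 = 136
Σ LCP = 0 + 1 + 0 + 2 + 2 + 0 + 1 + 1 + 1 + 0 + 1 + 1 + 1 + 0 + 1 + 2 = 14
distinct = 136 − 14 = 122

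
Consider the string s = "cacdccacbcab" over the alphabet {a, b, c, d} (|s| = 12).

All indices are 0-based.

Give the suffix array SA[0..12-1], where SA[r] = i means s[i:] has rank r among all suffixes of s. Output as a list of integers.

[10, 6, 1, 11, 8, 9, 5, 0, 7, 4, 2, 3]

sorted suffixes:
  #0 SA[0]=10  'ab'
  #1 SA[1]=6  'acbcab'
  #2 SA[2]=1  'acdccacbcab'
  #3 SA[3]=11  'b'
  #4 SA[4]=8  'bcab'
  #5 SA[5]=9  'cab'
  #6 SA[6]=5  'cacbcab'
  #7 SA[7]=0  'cacdccacbcab'
  #8 SA[8]=7  'cbcab'
  #9 SA[9]=4  'ccacbcab'
  #10 SA[10]=2  'cdccacbcab'
  #11 SA[11]=3  'dccacbcab'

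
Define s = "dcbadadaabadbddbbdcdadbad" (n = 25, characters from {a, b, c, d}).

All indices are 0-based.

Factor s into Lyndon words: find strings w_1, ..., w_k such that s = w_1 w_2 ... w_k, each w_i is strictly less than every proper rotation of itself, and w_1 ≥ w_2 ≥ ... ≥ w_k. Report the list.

emit factor 1: 'd' (i=0, period=1)
emit factor 2: 'c' (i=1, period=1)
emit factor 3: 'b' (i=2, period=1)
emit factor 4: 'ad' (i=3, period=2)
emit factor 5: 'ad' (i=5, period=2)
emit factor 6: 'aabadbddbbdcdadbad' (i=7, period=18)

["d", "c", "b", "ad", "ad", "aabadbddbbdcdadbad"]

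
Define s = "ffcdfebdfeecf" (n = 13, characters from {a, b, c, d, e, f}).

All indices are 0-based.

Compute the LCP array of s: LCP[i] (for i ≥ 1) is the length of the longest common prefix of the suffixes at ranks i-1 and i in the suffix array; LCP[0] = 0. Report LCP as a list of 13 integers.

rank→(start, suffix):
  0 → (6, 'bdfeecf')
  1 → (2, 'cdfebdfeecf')
  2 → (11, 'cf')
  3 → (3, 'dfebdfeecf')
  4 → (7, 'dfeecf')
  5 → (5, 'ebdfeecf')
  6 → (10, 'ecf')
  7 → (9, 'eecf')
  8 → (12, 'f')
  9 → (1, 'fcdfebdfeecf')
  10 → (4, 'febdfeecf')
  11 → (8, 'feecf')
  12 → (0, 'ffcdfebdfeecf')

SA = [6, 2, 11, 3, 7, 5, 10, 9, 12, 1, 4, 8, 0]
[i] adj suffixes → lcp
  [1] 6/2 → 0 ('')
  [2] 2/11 → 1 ('c')
  [3] 11/3 → 0 ('')
  [4] 3/7 → 3 ('dfe')
  [5] 7/5 → 0 ('')
  [6] 5/10 → 1 ('e')
  [7] 10/9 → 1 ('e')
  [8] 9/12 → 0 ('')
  [9] 12/1 → 1 ('f')
  [10] 1/4 → 1 ('f')
  [11] 4/8 → 2 ('fe')
  [12] 8/0 → 1 ('f')

[0, 0, 1, 0, 3, 0, 1, 1, 0, 1, 1, 2, 1]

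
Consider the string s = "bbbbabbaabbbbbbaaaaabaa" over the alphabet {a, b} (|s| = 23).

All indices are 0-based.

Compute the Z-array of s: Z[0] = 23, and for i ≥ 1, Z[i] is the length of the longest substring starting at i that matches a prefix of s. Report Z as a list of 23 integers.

[23, 3, 2, 1, 0, 2, 1, 0, 0, 4, 4, 5, 3, 2, 1, 0, 0, 0, 0, 0, 1, 0, 0]

Z[0]=23
i=1: i≥r, start 0; Z[1]=3 grow→box=[1,4)
i=2: min(r-i=2, Z[1]=3)=2; Z[2]=2
i=3: min(r-i=1, Z[2]=2)=1; Z[3]=1
i=4: i≥r, start 0; Z[4]=0
i=5: i≥r, start 0; Z[5]=2 grow→box=[5,7)
i=6: min(r-i=1, Z[1]=3)=1; Z[6]=1
i=7: i≥r, start 0; Z[7]=0
i=8: i≥r, start 0; Z[8]=0
i=9: i≥r, start 0; Z[9]=4 grow→box=[9,13)
i=10: min(r-i=3, Z[1]=3)=3; Z[10]=4 grow→box=[10,14)
i=11: min(r-i=3, Z[1]=3)=3; Z[11]=5 grow→box=[11,16)
i=12: min(r-i=4, Z[1]=3)=3; Z[12]=3
i=13: min(r-i=3, Z[2]=2)=2; Z[13]=2
i=14: min(r-i=2, Z[3]=1)=1; Z[14]=1
i=15: min(r-i=1, Z[4]=0)=0; Z[15]=0
i=16: i≥r, start 0; Z[16]=0
i=17: i≥r, start 0; Z[17]=0
i=18: i≥r, start 0; Z[18]=0
i=19: i≥r, start 0; Z[19]=0
i=20: i≥r, start 0; Z[20]=1 grow→box=[20,21)
i=21: i≥r, start 0; Z[21]=0
i=22: i≥r, start 0; Z[22]=0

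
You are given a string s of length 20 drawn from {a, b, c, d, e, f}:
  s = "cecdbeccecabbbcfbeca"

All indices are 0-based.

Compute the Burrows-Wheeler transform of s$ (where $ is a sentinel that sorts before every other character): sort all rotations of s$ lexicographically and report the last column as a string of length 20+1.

accabbfdeeeec$bcbcbcc

rank  rotation               last
    0  $cecdbeccecabbbcfbeca  a
    1  a$cecdbeccecabbbcfbec  c
    2  abbbcfbeca$cecdbeccec  c
    3  bbbcfbeca$cecdbecceca  a
    4  bbcfbeca$cecdbeccecab  b
    5  bcfbeca$cecdbeccecabb  b
    6  beca$cecdbeccecabbbcf  f
    7  beccecabbbcfbeca$cecd  d
    8  ca$cecdbeccecabbbcfbe  e
    9  cabbbcfbeca$cecdbecce  e
   10  ccecabbbcfbeca$cecdbe  e
   11  cdbeccecabbbcfbeca$ce  e
   12  cecabbbcfbeca$cecdbec  c
   13  cecdbeccecabbbcfbeca$  $
   14  cfbeca$cecdbeccecabbb  b
   15  dbeccecabbbcfbeca$cec  c
   16  eca$cecdbeccecabbbcfb  b
   17  ecabbbcfbeca$cecdbecc  c
   18  eccecabbbcfbeca$cecdb  b
   19  ecdbeccecabbbcfbeca$c  c
   20  fbeca$cecdbeccecabbbc  c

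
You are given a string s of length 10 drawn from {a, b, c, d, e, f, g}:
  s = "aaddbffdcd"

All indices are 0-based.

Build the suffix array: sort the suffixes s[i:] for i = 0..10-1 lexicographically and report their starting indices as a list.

[0, 1, 4, 8, 9, 3, 7, 2, 6, 5]

rank | idx | suffix
   0 |   0 | aaddbffdcd
   1 |   1 | addbffdcd
   2 |   4 | bffdcd
   3 |   8 | cd
   4 |   9 | d
   5 |   3 | dbffdcd
   6 |   7 | dcd
   7 |   2 | ddbffdcd
   8 |   6 | fdcd
   9 |   5 | ffdcd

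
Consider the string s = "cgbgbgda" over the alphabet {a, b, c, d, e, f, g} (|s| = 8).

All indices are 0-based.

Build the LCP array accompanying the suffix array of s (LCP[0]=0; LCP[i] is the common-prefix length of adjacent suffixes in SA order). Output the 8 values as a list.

[0, 0, 2, 0, 0, 0, 3, 1]

sorted suffixes:
  #0 SA[0]=7  'a'
  #1 SA[1]=2  'bgbgda'
  #2 SA[2]=4  'bgda'
  #3 SA[3]=0  'cgbgbgda'
  #4 SA[4]=6  'da'
  #5 SA[5]=1  'gbgbgda'
  #6 SA[6]=3  'gbgda'
  #7 SA[7]=5  'gda'

SA = [7, 2, 4, 0, 6, 1, 3, 5]
i: (SA[i-1],SA[i]) lcp shared
  1: (7,2) 0 ''
  2: (2,4) 2 'bg'
  3: (4,0) 0 ''
  4: (0,6) 0 ''
  5: (6,1) 0 ''
  6: (1,3) 3 'gbg'
  7: (3,5) 1 'g'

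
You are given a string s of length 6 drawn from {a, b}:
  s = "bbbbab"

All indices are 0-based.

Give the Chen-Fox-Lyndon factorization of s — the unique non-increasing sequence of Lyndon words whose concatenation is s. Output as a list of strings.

["b", "b", "b", "b", "ab"]

emit factor 1: 'b' (i=0, period=1)
emit factor 2: 'b' (i=1, period=1)
emit factor 3: 'b' (i=2, period=1)
emit factor 4: 'b' (i=3, period=1)
emit factor 5: 'ab' (i=4, period=2)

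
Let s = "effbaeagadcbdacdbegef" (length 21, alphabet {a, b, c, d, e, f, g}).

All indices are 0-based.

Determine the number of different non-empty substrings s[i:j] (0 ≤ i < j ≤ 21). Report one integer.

216

rank | idx | suffix
   0 |  13 | acdbegef
   1 |   8 | adcbdacdbegef
   2 |   4 | aeagadcbdacdbegef
   3 |   6 | agadcbdacdbegef
   4 |   3 | baeagadcbdacdbegef
   5 |  11 | bdacdbegef
   6 |  16 | begef
   7 |  10 | cbdacdbegef
   8 |  14 | cdbegef
   9 |  12 | dacdbegef
  10 |  15 | dbegef
  11 |   9 | dcbdacdbegef
  12 |   5 | eagadcbdacdbegef
  13 |  19 | ef
  14 |   0 | effbaeagadcbdacdbegef
  15 |  17 | egef
  16 |  20 | f
  17 |   2 | fbaeagadcbdacdbegef
  18 |   1 | ffbaeagadcbdacdbegef
  19 |   7 | gadcbdacdbegef
  20 |  18 | gef

SA = [13, 8, 4, 6, 3, 11, 16, 10, 14, 12, 15, 9, 5, 19, 0, 17, 20, 2, 1, 7, 18]
rank  pair      lcp
   1  s[13:],s[8:]  1  'a'
   2  s[8:],s[4:]  1  'a'
   3  s[4:],s[6:]  1  'a'
   4  s[6:],s[3:]  0  ''
   5  s[3:],s[11:]  1  'b'
   6  s[11:],s[16:]  1  'b'
   7  s[16:],s[10:]  0  ''
   8  s[10:],s[14:]  1  'c'
   9  s[14:],s[12:]  0  ''
  10  s[12:],s[15:]  1  'd'
  11  s[15:],s[9:]  1  'd'
  12  s[9:],s[5:]  0  ''
  13  s[5:],s[19:]  1  'e'
  14  s[19:],s[0:]  2  'ef'
  15  s[0:],s[17:]  1  'e'
  16  s[17:],s[20:]  0  ''
  17  s[20:],s[2:]  1  'f'
  18  s[2:],s[1:]  1  'f'
  19  s[1:],s[7:]  0  ''
  20  s[7:],s[18:]  1  'g'

n(n+1)/2 = 21·22/2 = 231
Σ LCP = 0 + 1 + 1 + 1 + 0 + 1 + 1 + 0 + 1 + 0 + 1 + 1 + 0 + 1 + 2 + 1 + 0 + 1 + 1 + 0 + 1 = 15
distinct = 231 − 15 = 216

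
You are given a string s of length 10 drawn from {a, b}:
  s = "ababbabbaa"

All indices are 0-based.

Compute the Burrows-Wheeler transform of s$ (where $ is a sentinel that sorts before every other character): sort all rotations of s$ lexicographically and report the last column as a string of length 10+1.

aab$bbbbaaa

rank  rotation     last
    0  $ababbabbaa  a
    1  a$ababbabba  a
    2  aa$ababbabb  b
    3  ababbabbaa$  $
    4  abbaa$ababb  b
    5  abbabbaa$ab  b
    6  baa$ababbab  b
    7  babbaa$abab  b
    8  babbabbaa$a  a
    9  bbaa$ababba  a
   10  bbabbaa$aba  a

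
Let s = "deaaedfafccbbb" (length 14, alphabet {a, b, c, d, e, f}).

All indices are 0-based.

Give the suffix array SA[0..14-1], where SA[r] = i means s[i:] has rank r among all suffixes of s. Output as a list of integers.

[2, 3, 7, 13, 12, 11, 10, 9, 0, 5, 1, 4, 6, 8]

sorted suffixes:
  #0 SA[0]=2  'aaedfafccbbb'
  #1 SA[1]=3  'aedfafccbbb'
  #2 SA[2]=7  'afccbbb'
  #3 SA[3]=13  'b'
  #4 SA[4]=12  'bb'
  #5 SA[5]=11  'bbb'
  #6 SA[6]=10  'cbbb'
  #7 SA[7]=9  'ccbbb'
  #8 SA[8]=0  'deaaedfafccbbb'
  #9 SA[9]=5  'dfafccbbb'
  #10 SA[10]=1  'eaaedfafccbbb'
  #11 SA[11]=4  'edfafccbbb'
  #12 SA[12]=6  'fafccbbb'
  #13 SA[13]=8  'fccbbb'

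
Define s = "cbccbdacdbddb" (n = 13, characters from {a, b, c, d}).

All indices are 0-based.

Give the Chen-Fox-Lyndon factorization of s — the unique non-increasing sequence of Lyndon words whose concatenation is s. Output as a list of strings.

["c", "bccbd", "acdbddb"]

emit factor 1: 'c' (i=0, period=1)
emit factor 2: 'bccbd' (i=1, period=5)
emit factor 3: 'acdbddb' (i=6, period=7)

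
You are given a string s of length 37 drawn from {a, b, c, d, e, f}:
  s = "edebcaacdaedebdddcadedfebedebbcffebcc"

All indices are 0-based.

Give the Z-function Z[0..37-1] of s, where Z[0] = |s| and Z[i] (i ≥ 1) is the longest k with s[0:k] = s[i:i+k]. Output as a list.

[37, 0, 1, 0, 0, 0, 0, 0, 0, 0, 4, 0, 1, 0, 0, 0, 0, 0, 0, 0, 2, 0, 0, 1, 0, 4, 0, 1, 0, 0, 0, 0, 0, 1, 0, 0, 0]

Z[0]=37
i=1: outside box; Z[1]=0
i=2: outside box; Z[2]=1 scan→box=[2,3)
i=3: outside box; Z[3]=0
i=4: outside box; Z[4]=0
i=5: outside box; Z[5]=0
i=6: outside box; Z[6]=0
i=7: outside box; Z[7]=0
i=8: outside box; Z[8]=0
i=9: outside box; Z[9]=0
i=10: outside box; Z[10]=4 scan→box=[10,14)
i=11: min(r-i=3, Z[1]=0)=0; Z[11]=0
i=12: min(r-i=2, Z[2]=1)=1; Z[12]=1
i=13: min(r-i=1, Z[3]=0)=0; Z[13]=0
i=14: outside box; Z[14]=0
i=15: outside box; Z[15]=0
i=16: outside box; Z[16]=0
i=17: outside box; Z[17]=0
i=18: outside box; Z[18]=0
i=19: outside box; Z[19]=0
i=20: outside box; Z[20]=2 scan→box=[20,22)
i=21: min(r-i=1, Z[1]=0)=0; Z[21]=0
i=22: outside box; Z[22]=0
i=23: outside box; Z[23]=1 scan→box=[23,24)
i=24: outside box; Z[24]=0
i=25: outside box; Z[25]=4 scan→box=[25,29)
i=26: min(r-i=3, Z[1]=0)=0; Z[26]=0
i=27: min(r-i=2, Z[2]=1)=1; Z[27]=1
i=28: min(r-i=1, Z[3]=0)=0; Z[28]=0
i=29: outside box; Z[29]=0
i=30: outside box; Z[30]=0
i=31: outside box; Z[31]=0
i=32: outside box; Z[32]=0
i=33: outside box; Z[33]=1 scan→box=[33,34)
i=34: outside box; Z[34]=0
i=35: outside box; Z[35]=0
i=36: outside box; Z[36]=0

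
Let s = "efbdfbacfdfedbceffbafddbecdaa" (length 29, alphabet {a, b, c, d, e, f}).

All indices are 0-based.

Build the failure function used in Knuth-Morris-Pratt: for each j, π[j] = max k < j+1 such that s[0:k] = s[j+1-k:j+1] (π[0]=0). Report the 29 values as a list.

π[0] = 0
j=1 s[j]='f': π[1]=0 (border '')
j=2 s[j]='b': π[2]=0 (border '')
j=3 s[j]='d': π[3]=0 (border '')
j=4 s[j]='f': π[4]=0 (border '')
j=5 s[j]='b': π[5]=0 (border '')
j=6 s[j]='a': π[6]=0 (border '')
j=7 s[j]='c': π[7]=0 (border '')
j=8 s[j]='f': π[8]=0 (border '')
j=9 s[j]='d': π[9]=0 (border '')
j=10 s[j]='f': π[10]=0 (border '')
j=11 s[j]='e': π[11]=1 (border 'e')
j=12 s[j]='d': k: 1→0; π[12]=0 (border '')
j=13 s[j]='b': π[13]=0 (border '')
j=14 s[j]='c': π[14]=0 (border '')
j=15 s[j]='e': π[15]=1 (border 'e')
j=16 s[j]='f': π[16]=2 (border 'ef')
j=17 s[j]='f': k: 2→0; π[17]=0 (border '')
j=18 s[j]='b': π[18]=0 (border '')
j=19 s[j]='a': π[19]=0 (border '')
j=20 s[j]='f': π[20]=0 (border '')
j=21 s[j]='d': π[21]=0 (border '')
j=22 s[j]='d': π[22]=0 (border '')
j=23 s[j]='b': π[23]=0 (border '')
j=24 s[j]='e': π[24]=1 (border 'e')
j=25 s[j]='c': k: 1→0; π[25]=0 (border '')
j=26 s[j]='d': π[26]=0 (border '')
j=27 s[j]='a': π[27]=0 (border '')
j=28 s[j]='a': π[28]=0 (border '')

[0, 0, 0, 0, 0, 0, 0, 0, 0, 0, 0, 1, 0, 0, 0, 1, 2, 0, 0, 0, 0, 0, 0, 0, 1, 0, 0, 0, 0]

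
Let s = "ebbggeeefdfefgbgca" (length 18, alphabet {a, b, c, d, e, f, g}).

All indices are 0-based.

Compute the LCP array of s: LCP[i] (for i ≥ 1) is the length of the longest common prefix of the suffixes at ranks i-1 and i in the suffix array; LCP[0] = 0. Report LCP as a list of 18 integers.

[0, 0, 1, 2, 0, 0, 0, 1, 2, 1, 2, 0, 1, 1, 0, 1, 1, 1]

sorted suffixes:
  #0 SA[0]=17  'a'
  #1 SA[1]=1  'bbggeeefdfefgbgca'
  #2 SA[2]=14  'bgca'
  #3 SA[3]=2  'bggeeefdfefgbgca'
  #4 SA[4]=16  'ca'
  #5 SA[5]=9  'dfefgbgca'
  #6 SA[6]=0  'ebbggeeefdfefgbgca'
  #7 SA[7]=5  'eeefdfefgbgca'
  #8 SA[8]=6  'eefdfefgbgca'
  #9 SA[9]=7  'efdfefgbgca'
  #10 SA[10]=11  'efgbgca'
  #11 SA[11]=8  'fdfefgbgca'
  #12 SA[12]=10  'fefgbgca'
  #13 SA[13]=12  'fgbgca'
  #14 SA[14]=13  'gbgca'
  #15 SA[15]=15  'gca'
  #16 SA[16]=4  'geeefdfefgbgca'
  #17 SA[17]=3  'ggeeefdfefgbgca'

SA = [17, 1, 14, 2, 16, 9, 0, 5, 6, 7, 11, 8, 10, 12, 13, 15, 4, 3]
i: (SA[i-1],SA[i]) lcp shared
  1: (17,1) 0 ''
  2: (1,14) 1 'b'
  3: (14,2) 2 'bg'
  4: (2,16) 0 ''
  5: (16,9) 0 ''
  6: (9,0) 0 ''
  7: (0,5) 1 'e'
  8: (5,6) 2 'ee'
  9: (6,7) 1 'e'
  10: (7,11) 2 'ef'
  11: (11,8) 0 ''
  12: (8,10) 1 'f'
  13: (10,12) 1 'f'
  14: (12,13) 0 ''
  15: (13,15) 1 'g'
  16: (15,4) 1 'g'
  17: (4,3) 1 'g'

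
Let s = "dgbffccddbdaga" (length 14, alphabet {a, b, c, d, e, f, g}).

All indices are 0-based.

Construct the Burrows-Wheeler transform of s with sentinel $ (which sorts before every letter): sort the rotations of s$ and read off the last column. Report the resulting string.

agddgfcbdc$fbad

rank  rotation         last
    0  $dgbffccddbdaga  a
    1  a$dgbffccddbdag  g
    2  aga$dgbffccddbd  d
    3  bdaga$dgbffccdd  d
    4  bffccddbdaga$dg  g
    5  ccddbdaga$dgbff  f
    6  cddbdaga$dgbffc  c
    7  daga$dgbffccddb  b
    8  dbdaga$dgbffccd  d
    9  ddbdaga$dgbffcc  c
   10  dgbffccddbdaga$  $
   11  fccddbdaga$dgbf  f
   12  ffccddbdaga$dgb  b
   13  ga$dgbffccddbda  a
   14  gbffccddbdaga$d  d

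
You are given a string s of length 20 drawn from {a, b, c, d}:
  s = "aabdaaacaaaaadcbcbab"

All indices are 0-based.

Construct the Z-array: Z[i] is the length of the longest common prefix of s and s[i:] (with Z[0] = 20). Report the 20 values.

[20, 1, 0, 0, 2, 2, 1, 0, 2, 2, 2, 2, 1, 0, 0, 0, 0, 0, 1, 0]

Z[0]=20
i=1: outside box; Z[1]=1 grow→box=[1,2)
i=2: outside box; Z[2]=0
i=3: outside box; Z[3]=0
i=4: outside box; Z[4]=2 grow→box=[4,6)
i=5: min(r-i=1, Z[1]=1)=1; Z[5]=2 grow→box=[5,7)
i=6: min(r-i=1, Z[1]=1)=1; Z[6]=1
i=7: outside box; Z[7]=0
i=8: outside box; Z[8]=2 grow→box=[8,10)
i=9: min(r-i=1, Z[1]=1)=1; Z[9]=2 grow→box=[9,11)
i=10: min(r-i=1, Z[1]=1)=1; Z[10]=2 grow→box=[10,12)
i=11: min(r-i=1, Z[1]=1)=1; Z[11]=2 grow→box=[11,13)
i=12: min(r-i=1, Z[1]=1)=1; Z[12]=1
i=13: outside box; Z[13]=0
i=14: outside box; Z[14]=0
i=15: outside box; Z[15]=0
i=16: outside box; Z[16]=0
i=17: outside box; Z[17]=0
i=18: outside box; Z[18]=1 grow→box=[18,19)
i=19: outside box; Z[19]=0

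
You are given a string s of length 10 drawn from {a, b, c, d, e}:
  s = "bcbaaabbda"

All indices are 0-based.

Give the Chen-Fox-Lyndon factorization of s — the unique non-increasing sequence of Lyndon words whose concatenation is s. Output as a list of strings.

["bc", "b", "aaabbd", "a"]

emit factor 1: 'bc' (i=0, period=2)
emit factor 2: 'b' (i=2, period=1)
emit factor 3: 'aaabbd' (i=3, period=6)
emit factor 4: 'a' (i=9, period=1)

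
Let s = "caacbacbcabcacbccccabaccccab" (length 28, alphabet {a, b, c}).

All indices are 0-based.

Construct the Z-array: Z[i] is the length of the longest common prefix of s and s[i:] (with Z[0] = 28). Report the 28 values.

[28, 0, 0, 1, 0, 0, 1, 0, 2, 0, 0, 2, 0, 1, 0, 1, 1, 1, 2, 0, 0, 0, 1, 1, 1, 2, 0, 0]

Z[0]=28
i=1: fresh scan; Z[1]=0
i=2: fresh scan; Z[2]=0
i=3: fresh scan; Z[3]=1 extend→box=[3,4)
i=4: fresh scan; Z[4]=0
i=5: fresh scan; Z[5]=0
i=6: fresh scan; Z[6]=1 extend→box=[6,7)
i=7: fresh scan; Z[7]=0
i=8: fresh scan; Z[8]=2 extend→box=[8,10)
i=9: min(r-i=1, Z[1]=0)=0; Z[9]=0
i=10: fresh scan; Z[10]=0
i=11: fresh scan; Z[11]=2 extend→box=[11,13)
i=12: min(r-i=1, Z[1]=0)=0; Z[12]=0
i=13: fresh scan; Z[13]=1 extend→box=[13,14)
i=14: fresh scan; Z[14]=0
i=15: fresh scan; Z[15]=1 extend→box=[15,16)
i=16: fresh scan; Z[16]=1 extend→box=[16,17)
i=17: fresh scan; Z[17]=1 extend→box=[17,18)
i=18: fresh scan; Z[18]=2 extend→box=[18,20)
i=19: min(r-i=1, Z[1]=0)=0; Z[19]=0
i=20: fresh scan; Z[20]=0
i=21: fresh scan; Z[21]=0
i=22: fresh scan; Z[22]=1 extend→box=[22,23)
i=23: fresh scan; Z[23]=1 extend→box=[23,24)
i=24: fresh scan; Z[24]=1 extend→box=[24,25)
i=25: fresh scan; Z[25]=2 extend→box=[25,27)
i=26: min(r-i=1, Z[1]=0)=0; Z[26]=0
i=27: fresh scan; Z[27]=0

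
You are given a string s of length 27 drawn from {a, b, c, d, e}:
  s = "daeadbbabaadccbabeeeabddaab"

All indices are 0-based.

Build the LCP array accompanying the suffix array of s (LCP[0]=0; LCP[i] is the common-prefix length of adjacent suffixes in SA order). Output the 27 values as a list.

rank→(start, suffix):
  0 → (24, 'aab')
  1 → (9, 'aadccbabeeeabddaab')
  2 → (25, 'ab')
  3 → (7, 'abaadccbabeeeabddaab')
  4 → (20, 'abddaab')
  5 → (15, 'abeeeabddaab')
  6 → (3, 'adbbabaadccbabeeeabddaab')
  7 → (10, 'adccbabeeeabddaab')
  8 → (1, 'aeadbbabaadccbabeeeabddaab')
  9 → (26, 'b')
  10 → (8, 'baadccbabeeeabddaab')
  11 → (6, 'babaadccbabeeeabddaab')
  12 → (14, 'babeeeabddaab')
  13 → (5, 'bbabaadccbabeeeabddaab')
  14 → (21, 'bddaab')
  15 → (16, 'beeeabddaab')
  16 → (13, 'cbabeeeabddaab')
  17 → (12, 'ccbabeeeabddaab')
  18 → (23, 'daab')
  19 → (0, 'daeadbbabaadccbabeeeabddaab')
  20 → (4, 'dbbabaadccbabeeeabddaab')
  21 → (11, 'dccbabeeeabddaab')
  22 → (22, 'ddaab')
  23 → (19, 'eabddaab')
  24 → (2, 'eadbbabaadccbabeeeabddaab')
  25 → (18, 'eeabddaab')
  26 → (17, 'eeeabddaab')

SA = [24, 9, 25, 7, 20, 15, 3, 10, 1, 26, 8, 6, 14, 5, 21, 16, 13, 12, 23, 0, 4, 11, 22, 19, 2, 18, 17]
[i] adj suffixes → lcp
  [1] 24/9 → 2 ('aa')
  [2] 9/25 → 1 ('a')
  [3] 25/7 → 2 ('ab')
  [4] 7/20 → 2 ('ab')
  [5] 20/15 → 2 ('ab')
  [6] 15/3 → 1 ('a')
  [7] 3/10 → 2 ('ad')
  [8] 10/1 → 1 ('a')
  [9] 1/26 → 0 ('')
  [10] 26/8 → 1 ('b')
  [11] 8/6 → 2 ('ba')
  [12] 6/14 → 3 ('bab')
  [13] 14/5 → 1 ('b')
  [14] 5/21 → 1 ('b')
  [15] 21/16 → 1 ('b')
  [16] 16/13 → 0 ('')
  [17] 13/12 → 1 ('c')
  [18] 12/23 → 0 ('')
  [19] 23/0 → 2 ('da')
  [20] 0/4 → 1 ('d')
  [21] 4/11 → 1 ('d')
  [22] 11/22 → 1 ('d')
  [23] 22/19 → 0 ('')
  [24] 19/2 → 2 ('ea')
  [25] 2/18 → 1 ('e')
  [26] 18/17 → 2 ('ee')

[0, 2, 1, 2, 2, 2, 1, 2, 1, 0, 1, 2, 3, 1, 1, 1, 0, 1, 0, 2, 1, 1, 1, 0, 2, 1, 2]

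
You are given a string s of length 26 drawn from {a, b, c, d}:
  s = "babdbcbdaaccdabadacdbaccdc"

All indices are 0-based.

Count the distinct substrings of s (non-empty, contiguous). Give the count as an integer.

sorted suffixes:
  #0 SA[0]=8  'aaccdabadacdbaccdc'
  #1 SA[1]=13  'abadacdbaccdc'
  #2 SA[2]=1  'abdbcbdaaccdabadacdbaccdc'
  #3 SA[3]=9  'accdabadacdbaccdc'
  #4 SA[4]=21  'accdc'
  #5 SA[5]=17  'acdbaccdc'
  #6 SA[6]=15  'adacdbaccdc'
  #7 SA[7]=0  'babdbcbdaaccdabadacdbaccdc'
  #8 SA[8]=20  'baccdc'
  #9 SA[9]=14  'badacdbaccdc'
  #10 SA[10]=4  'bcbdaaccdabadacdbaccdc'
  #11 SA[11]=6  'bdaaccdabadacdbaccdc'
  #12 SA[12]=2  'bdbcbdaaccdabadacdbaccdc'
  #13 SA[13]=25  'c'
  #14 SA[14]=5  'cbdaaccdabadacdbaccdc'
  #15 SA[15]=10  'ccdabadacdbaccdc'
  #16 SA[16]=22  'ccdc'
  #17 SA[17]=11  'cdabadacdbaccdc'
  #18 SA[18]=18  'cdbaccdc'
  #19 SA[19]=23  'cdc'
  #20 SA[20]=7  'daaccdabadacdbaccdc'
  #21 SA[21]=12  'dabadacdbaccdc'
  #22 SA[22]=16  'dacdbaccdc'
  #23 SA[23]=19  'dbaccdc'
  #24 SA[24]=3  'dbcbdaaccdabadacdbaccdc'
  #25 SA[25]=24  'dc'

SA = [8, 13, 1, 9, 21, 17, 15, 0, 20, 14, 4, 6, 2, 25, 5, 10, 22, 11, 18, 23, 7, 12, 16, 19, 3, 24]
[i] adj suffixes → lcp
  [1] 8/13 → 1 ('a')
  [2] 13/1 → 2 ('ab')
  [3] 1/9 → 1 ('a')
  [4] 9/21 → 4 ('accd')
  [5] 21/17 → 2 ('ac')
  [6] 17/15 → 1 ('a')
  [7] 15/0 → 0 ('')
  [8] 0/20 → 2 ('ba')
  [9] 20/14 → 2 ('ba')
  [10] 14/4 → 1 ('b')
  [11] 4/6 → 1 ('b')
  [12] 6/2 → 2 ('bd')
  [13] 2/25 → 0 ('')
  [14] 25/5 → 1 ('c')
  [15] 5/10 → 1 ('c')
  [16] 10/22 → 3 ('ccd')
  [17] 22/11 → 1 ('c')
  [18] 11/18 → 2 ('cd')
  [19] 18/23 → 2 ('cd')
  [20] 23/7 → 0 ('')
  [21] 7/12 → 2 ('da')
  [22] 12/16 → 2 ('da')
  [23] 16/19 → 1 ('d')
  [24] 19/3 → 2 ('db')
  [25] 3/24 → 1 ('d')

n(n+1)/2 = 26·27/2 = 351
Σ LCP = 0 + 1 + 2 + 1 + 4 + 2 + 1 + 0 + 2 + 2 + 1 + 1 + 2 + 0 + 1 + 1 + 3 + 1 + 2 + 2 + 0 + 2 + 2 + 1 + 2 + 1 = 37
distinct = 351 − 37 = 314

314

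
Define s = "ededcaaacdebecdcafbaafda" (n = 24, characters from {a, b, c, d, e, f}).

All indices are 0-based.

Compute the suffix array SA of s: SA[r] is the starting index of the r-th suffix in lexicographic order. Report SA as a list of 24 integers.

[23, 5, 6, 19, 7, 16, 20, 18, 11, 4, 15, 13, 8, 22, 3, 14, 9, 1, 10, 12, 2, 0, 17, 21]

rank→(start, suffix):
  0 → (23, 'a')
  1 → (5, 'aaacdebecdcafbaafda')
  2 → (6, 'aacdebecdcafbaafda')
  3 → (19, 'aafda')
  4 → (7, 'acdebecdcafbaafda')
  5 → (16, 'afbaafda')
  6 → (20, 'afda')
  7 → (18, 'baafda')
  8 → (11, 'becdcafbaafda')
  9 → (4, 'caaacdebecdcafbaafda')
  10 → (15, 'cafbaafda')
  11 → (13, 'cdcafbaafda')
  12 → (8, 'cdebecdcafbaafda')
  13 → (22, 'da')
  14 → (3, 'dcaaacdebecdcafbaafda')
  15 → (14, 'dcafbaafda')
  16 → (9, 'debecdcafbaafda')
  17 → (1, 'dedcaaacdebecdcafbaafda')
  18 → (10, 'ebecdcafbaafda')
  19 → (12, 'ecdcafbaafda')
  20 → (2, 'edcaaacdebecdcafbaafda')
  21 → (0, 'ededcaaacdebecdcafbaafda')
  22 → (17, 'fbaafda')
  23 → (21, 'fda')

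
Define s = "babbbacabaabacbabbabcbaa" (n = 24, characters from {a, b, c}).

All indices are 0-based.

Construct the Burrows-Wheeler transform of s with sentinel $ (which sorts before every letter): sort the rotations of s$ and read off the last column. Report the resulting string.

aabbcabbbbbcac$bbaabaaaba

rank  rotation                   last
    0  $babbbacabaabacbabbabcbaa  a
    1  a$babbbacabaabacbabbabcba  a
    2  aa$babbbacabaabacbabbabcb  b
    3  aabacbabbabcbaa$babbbacab  b
    4  abaabacbabbabcbaa$babbbac  c
    5  abacbabbabcbaa$babbbacaba  a
    6  abbabcbaa$babbbacabaabacb  b
    7  abbbacabaabacbabbabcbaa$b  b
    8  abcbaa$babbbacabaabacbabb  b
    9  acabaabacbabbabcbaa$babbb  b
   10  acbabbabcbaa$babbbacabaab  b
   11  baa$babbbacabaabacbabbabc  c
   12  baabacbabbabcbaa$babbbaca  a
   13  babbabcbaa$babbbacabaabac  c
   14  babbbacabaabacbabbabcbaa$  $
   15  babcbaa$babbbacabaabacbab  b
   16  bacabaabacbabbabcbaa$babb  b
   17  bacbabbabcbaa$babbbacabaa  a
   18  bbabcbaa$babbbacabaabacba  a
   19  bbacabaabacbabbabcbaa$bab  b
   20  bbbacabaabacbabbabcbaa$ba  a
   21  bcbaa$babbbacabaabacbabba  a
   22  cabaabacbabbabcbaa$babbba  a
   23  cbaa$babbbacabaabacbabbab  b
   24  cbabbabcbaa$babbbacabaaba  a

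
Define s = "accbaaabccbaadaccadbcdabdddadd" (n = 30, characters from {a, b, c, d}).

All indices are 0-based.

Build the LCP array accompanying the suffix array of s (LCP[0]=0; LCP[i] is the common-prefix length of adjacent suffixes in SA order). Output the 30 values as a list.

rank→(start, suffix):
  0 → (4, 'aaabccbaadaccadbcdabdddadd')
  1 → (5, 'aabccbaadaccadbcdabdddadd')
  2 → (11, 'aadaccadbcdabdddadd')
  3 → (6, 'abccbaadaccadbcdabdddadd')
  4 → (22, 'abdddadd')
  5 → (14, 'accadbcdabdddadd')
  6 → (0, 'accbaaabccbaadaccadbcdabdddadd')
  7 → (12, 'adaccadbcdabdddadd')
  8 → (17, 'adbcdabdddadd')
  9 → (27, 'add')
  10 → (3, 'baaabccbaadaccadbcdabdddadd')
  11 → (10, 'baadaccadbcdabdddadd')
  12 → (7, 'bccbaadaccadbcdabdddadd')
  13 → (19, 'bcdabdddadd')
  14 → (23, 'bdddadd')
  15 → (16, 'cadbcdabdddadd')
  16 → (2, 'cbaaabccbaadaccadbcdabdddadd')
  17 → (9, 'cbaadaccadbcdabdddadd')
  18 → (15, 'ccadbcdabdddadd')
  19 → (1, 'ccbaaabccbaadaccadbcdabdddadd')
  20 → (8, 'ccbaadaccadbcdabdddadd')
  21 → (20, 'cdabdddadd')
  22 → (29, 'd')
  23 → (21, 'dabdddadd')
  24 → (13, 'daccadbcdabdddadd')
  25 → (26, 'dadd')
  26 → (18, 'dbcdabdddadd')
  27 → (28, 'dd')
  28 → (25, 'ddadd')
  29 → (24, 'dddadd')

SA = [4, 5, 11, 6, 22, 14, 0, 12, 17, 27, 3, 10, 7, 19, 23, 16, 2, 9, 15, 1, 8, 20, 29, 21, 13, 26, 18, 28, 25, 24]
i: (SA[i-1],SA[i]) lcp shared
  1: (4,5) 2 'aa'
  2: (5,11) 2 'aa'
  3: (11,6) 1 'a'
  4: (6,22) 2 'ab'
  5: (22,14) 1 'a'
  6: (14,0) 3 'acc'
  7: (0,12) 1 'a'
  8: (12,17) 2 'ad'
  9: (17,27) 2 'ad'
  10: (27,3) 0 ''
  11: (3,10) 3 'baa'
  12: (10,7) 1 'b'
  13: (7,19) 2 'bc'
  14: (19,23) 1 'b'
  15: (23,16) 0 ''
  16: (16,2) 1 'c'
  17: (2,9) 4 'cbaa'
  18: (9,15) 1 'c'
  19: (15,1) 2 'cc'
  20: (1,8) 5 'ccbaa'
  21: (8,20) 1 'c'
  22: (20,29) 0 ''
  23: (29,21) 1 'd'
  24: (21,13) 2 'da'
  25: (13,26) 2 'da'
  26: (26,18) 1 'd'
  27: (18,28) 1 'd'
  28: (28,25) 2 'dd'
  29: (25,24) 2 'dd'

[0, 2, 2, 1, 2, 1, 3, 1, 2, 2, 0, 3, 1, 2, 1, 0, 1, 4, 1, 2, 5, 1, 0, 1, 2, 2, 1, 1, 2, 2]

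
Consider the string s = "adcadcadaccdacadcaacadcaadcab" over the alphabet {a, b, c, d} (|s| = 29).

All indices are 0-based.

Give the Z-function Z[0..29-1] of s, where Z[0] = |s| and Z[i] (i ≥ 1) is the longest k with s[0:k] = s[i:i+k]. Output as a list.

[29, 0, 0, 5, 0, 0, 2, 0, 1, 0, 0, 0, 1, 0, 4, 0, 0, 1, 1, 0, 4, 0, 0, 1, 4, 0, 0, 1, 0]

Z[0]=29
i=1: fresh scan; Z[1]=0
i=2: fresh scan; Z[2]=0
i=3: fresh scan; Z[3]=5 grow→box=[3,8)
i=4: min(r-i=4, Z[1]=0)=0; Z[4]=0
i=5: min(r-i=3, Z[2]=0)=0; Z[5]=0
i=6: min(r-i=2, Z[3]=5)=2; Z[6]=2
i=7: min(r-i=1, Z[4]=0)=0; Z[7]=0
i=8: fresh scan; Z[8]=1 grow→box=[8,9)
i=9: fresh scan; Z[9]=0
i=10: fresh scan; Z[10]=0
i=11: fresh scan; Z[11]=0
i=12: fresh scan; Z[12]=1 grow→box=[12,13)
i=13: fresh scan; Z[13]=0
i=14: fresh scan; Z[14]=4 grow→box=[14,18)
i=15: min(r-i=3, Z[1]=0)=0; Z[15]=0
i=16: min(r-i=2, Z[2]=0)=0; Z[16]=0
i=17: min(r-i=1, Z[3]=5)=1; Z[17]=1
i=18: fresh scan; Z[18]=1 grow→box=[18,19)
i=19: fresh scan; Z[19]=0
i=20: fresh scan; Z[20]=4 grow→box=[20,24)
i=21: min(r-i=3, Z[1]=0)=0; Z[21]=0
i=22: min(r-i=2, Z[2]=0)=0; Z[22]=0
i=23: min(r-i=1, Z[3]=5)=1; Z[23]=1
i=24: fresh scan; Z[24]=4 grow→box=[24,28)
i=25: min(r-i=3, Z[1]=0)=0; Z[25]=0
i=26: min(r-i=2, Z[2]=0)=0; Z[26]=0
i=27: min(r-i=1, Z[3]=5)=1; Z[27]=1
i=28: fresh scan; Z[28]=0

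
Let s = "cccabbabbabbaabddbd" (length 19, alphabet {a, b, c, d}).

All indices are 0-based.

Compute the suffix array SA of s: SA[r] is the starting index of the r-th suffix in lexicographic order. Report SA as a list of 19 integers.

rank→(start, suffix):
  0 → (12, 'aabddbd')
  1 → (9, 'abbaabddbd')
  2 → (6, 'abbabbaabddbd')
  3 → (3, 'abbabbabbaabddbd')
  4 → (13, 'abddbd')
  5 → (11, 'baabddbd')
  6 → (8, 'babbaabddbd')
  7 → (5, 'babbabbaabddbd')
  8 → (10, 'bbaabddbd')
  9 → (7, 'bbabbaabddbd')
  10 → (4, 'bbabbabbaabddbd')
  11 → (17, 'bd')
  12 → (14, 'bddbd')
  13 → (2, 'cabbabbabbaabddbd')
  14 → (1, 'ccabbabbabbaabddbd')
  15 → (0, 'cccabbabbabbaabddbd')
  16 → (18, 'd')
  17 → (16, 'dbd')
  18 → (15, 'ddbd')

[12, 9, 6, 3, 13, 11, 8, 5, 10, 7, 4, 17, 14, 2, 1, 0, 18, 16, 15]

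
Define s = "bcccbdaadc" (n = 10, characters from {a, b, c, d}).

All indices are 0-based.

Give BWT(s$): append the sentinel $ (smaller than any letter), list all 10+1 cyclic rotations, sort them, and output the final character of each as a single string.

cda$cdccbba

rank  rotation     last
    0  $bcccbdaadc  c
    1  aadc$bcccbd  d
    2  adc$bcccbda  a
    3  bcccbdaadc$  $
    4  bdaadc$bccc  c
    5  c$bcccbdaad  d
    6  cbdaadc$bcc  c
    7  ccbdaadc$bc  c
    8  cccbdaadc$b  b
    9  daadc$bcccb  b
   10  dc$bcccbdaa  a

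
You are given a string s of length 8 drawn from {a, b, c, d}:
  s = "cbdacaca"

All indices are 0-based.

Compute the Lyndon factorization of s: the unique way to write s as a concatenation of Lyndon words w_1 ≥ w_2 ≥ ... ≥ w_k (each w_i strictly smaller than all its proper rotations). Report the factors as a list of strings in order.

emit factor 1: 'c' (i=0, period=1)
emit factor 2: 'bd' (i=1, period=2)
emit factor 3: 'ac' (i=3, period=2)
emit factor 4: 'ac' (i=5, period=2)
emit factor 5: 'a' (i=7, period=1)

["c", "bd", "ac", "ac", "a"]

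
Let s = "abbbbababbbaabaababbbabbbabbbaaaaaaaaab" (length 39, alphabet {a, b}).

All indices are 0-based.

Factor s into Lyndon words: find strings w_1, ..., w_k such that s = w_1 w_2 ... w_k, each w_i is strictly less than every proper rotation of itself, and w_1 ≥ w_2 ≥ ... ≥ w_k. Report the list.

emit factor 1: 'abbbb' (i=0, period=5)
emit factor 2: 'ababbb' (i=5, period=6)
emit factor 3: 'aabaababbbabbbabbb' (i=11, period=18)
emit factor 4: 'aaaaaaaaab' (i=29, period=10)

["abbbb", "ababbb", "aabaababbbabbbabbb", "aaaaaaaaab"]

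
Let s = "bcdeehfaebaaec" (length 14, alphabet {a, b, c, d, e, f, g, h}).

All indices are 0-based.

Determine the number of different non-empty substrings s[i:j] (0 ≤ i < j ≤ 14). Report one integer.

97

rank→(start, suffix):
  0 → (10, 'aaec')
  1 → (7, 'aebaaec')
  2 → (11, 'aec')
  3 → (9, 'baaec')
  4 → (0, 'bcdeehfaebaaec')
  5 → (13, 'c')
  6 → (1, 'cdeehfaebaaec')
  7 → (2, 'deehfaebaaec')
  8 → (8, 'ebaaec')
  9 → (12, 'ec')
  10 → (3, 'eehfaebaaec')
  11 → (4, 'ehfaebaaec')
  12 → (6, 'faebaaec')
  13 → (5, 'hfaebaaec')

SA = [10, 7, 11, 9, 0, 13, 1, 2, 8, 12, 3, 4, 6, 5]
[i] adj suffixes → lcp
  [1] 10/7 → 1 ('a')
  [2] 7/11 → 2 ('ae')
  [3] 11/9 → 0 ('')
  [4] 9/0 → 1 ('b')
  [5] 0/13 → 0 ('')
  [6] 13/1 → 1 ('c')
  [7] 1/2 → 0 ('')
  [8] 2/8 → 0 ('')
  [9] 8/12 → 1 ('e')
  [10] 12/3 → 1 ('e')
  [11] 3/4 → 1 ('e')
  [12] 4/6 → 0 ('')
  [13] 6/5 → 0 ('')

n(n+1)/2 = 14·15/2 = 105
Σ LCP = 0 + 1 + 2 + 0 + 1 + 0 + 1 + 0 + 0 + 1 + 1 + 1 + 0 + 0 = 8
distinct = 105 − 8 = 97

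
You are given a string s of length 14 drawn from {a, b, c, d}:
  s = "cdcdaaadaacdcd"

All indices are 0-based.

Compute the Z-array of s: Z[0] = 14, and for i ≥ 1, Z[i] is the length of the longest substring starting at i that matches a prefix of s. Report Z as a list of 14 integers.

[14, 0, 2, 0, 0, 0, 0, 0, 0, 0, 4, 0, 2, 0]

Z[0]=14
i=1: outside box; Z[1]=0
i=2: outside box; Z[2]=2 scan→box=[2,4)
i=3: min(r-i=1, Z[1]=0)=0; Z[3]=0
i=4: outside box; Z[4]=0
i=5: outside box; Z[5]=0
i=6: outside box; Z[6]=0
i=7: outside box; Z[7]=0
i=8: outside box; Z[8]=0
i=9: outside box; Z[9]=0
i=10: outside box; Z[10]=4 scan→box=[10,14)
i=11: min(r-i=3, Z[1]=0)=0; Z[11]=0
i=12: min(r-i=2, Z[2]=2)=2; Z[12]=2
i=13: min(r-i=1, Z[3]=0)=0; Z[13]=0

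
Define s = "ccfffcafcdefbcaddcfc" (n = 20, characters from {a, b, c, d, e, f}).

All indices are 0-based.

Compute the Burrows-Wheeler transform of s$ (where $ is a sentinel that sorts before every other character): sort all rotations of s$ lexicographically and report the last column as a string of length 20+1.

cccffbf$fdcdacdecfafc

rank  rotation               last
    0  $ccfffcafcdefbcaddcfc  c
    1  addcfc$ccfffcafcdefbc  c
    2  afcdefbcaddcfc$ccfffc  c
    3  bcaddcfc$ccfffcafcdef  f
    4  c$ccfffcafcdefbcaddcf  f
    5  caddcfc$ccfffcafcdefb  b
    6  cafcdefbcaddcfc$ccfff  f
    7  ccfffcafcdefbcaddcfc$  $
    8  cdefbcaddcfc$ccfffcaf  f
    9  cfc$ccfffcafcdefbcadd  d
   10  cfffcafcdefbcaddcfc$c  c
   11  dcfc$ccfffcafcdefbcad  d
   12  ddcfc$ccfffcafcdefbca  a
   13  defbcaddcfc$ccfffcafc  c
   14  efbcaddcfc$ccfffcafcd  d
   15  fbcaddcfc$ccfffcafcde  e
   16  fc$ccfffcafcdefbcaddc  c
   17  fcafcdefbcaddcfc$ccff  f
   18  fcdefbcaddcfc$ccfffca  a
   19  ffcafcdefbcaddcfc$ccf  f
   20  fffcafcdefbcaddcfc$cc  c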